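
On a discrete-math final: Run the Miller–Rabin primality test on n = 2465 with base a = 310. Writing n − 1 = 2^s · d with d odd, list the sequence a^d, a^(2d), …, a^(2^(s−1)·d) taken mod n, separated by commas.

2350, 900, 1480, 1480, 1480

n − 1 = 2464 = 2^5 · 77, so s = 5 and d = 77.
x_0 = 310^77 mod 2465 = 2350.
x_1 = 2350^2 mod 2465 = 900.
x_2 = 900^2 mod 2465 = 1480.
x_3 = 1480^2 mod 2465 = 1480.
x_4 = 1480^2 mod 2465 = 1480.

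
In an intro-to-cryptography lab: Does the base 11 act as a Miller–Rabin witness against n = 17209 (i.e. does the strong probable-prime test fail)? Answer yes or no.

no

n − 1 = 17208 = 2^3 · 2151, so s = 3 and d = 2151.
x_0 = 11^2151 mod 17209 = 17208.
x_0 = 17208 ≡ −1, so 11 is not a witness.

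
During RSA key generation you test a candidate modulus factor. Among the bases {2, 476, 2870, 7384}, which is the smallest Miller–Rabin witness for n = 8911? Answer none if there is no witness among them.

n − 1 = 8910 = 2^1 · 4455, so s = 1 and d = 4455.
Base 2: x_0 = 2^4455 mod 8911 = 6364. x_0 ∉ {1, 8910} and s = 1, so 2 is a Miller–Rabin witness and 8911 is composite.
Base 476: x_0 = 476^4455 mod 8911 = 1540. x_0 ∉ {1, 8910} and s = 1, so 476 is a Miller–Rabin witness and 8911 is composite.
Base 2870: x_0 = 2870^4455 mod 8911 = 1274. x_0 ∉ {1, 8910} and s = 1, so 2870 is a Miller–Rabin witness and 8911 is composite.
Base 7384: x_0 = 7384^4455 mod 8911 = 8644. x_0 ∉ {1, 8910} and s = 1, so 7384 is a Miller–Rabin witness and 8911 is composite.
The smallest witness among the given bases is 2.

2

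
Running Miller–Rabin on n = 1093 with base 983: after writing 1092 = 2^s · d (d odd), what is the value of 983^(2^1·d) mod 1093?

1

n − 1 = 1092 = 2^2 · 273, so s = 2 and d = 273.
x_0 = 983^273 mod 1093 = 1092.
x_1 = 1092^2 mod 1093 = 1.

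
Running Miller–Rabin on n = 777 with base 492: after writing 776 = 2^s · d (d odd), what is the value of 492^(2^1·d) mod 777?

417

n − 1 = 776 = 2^3 · 97, so s = 3 and d = 97.
Repeated squaring mod 777: 492^1 ≡ 492, 492^2 ≡ 417, 492^4 ≡ 618, 492^8 ≡ 417, 492^16 ≡ 618, 492^32 ≡ 417, 492^64 ≡ 618.
97 = 64 + 32 + 1, so 492^97 ≡ 618·417·492 ≡ 492 (mod 777).
x_0 = 492.
x_1 = 492^2 mod 777 = 417.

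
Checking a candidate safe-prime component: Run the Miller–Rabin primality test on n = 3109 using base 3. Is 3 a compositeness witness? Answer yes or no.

n − 1 = 3108 = 2^2 · 777, so s = 2 and d = 777.
Repeated squaring mod 3109: 3^1 ≡ 3, 3^2 ≡ 9, 3^4 ≡ 81, 3^8 ≡ 343, 3^16 ≡ 2616, 3^32 ≡ 547, 3^64 ≡ 745, 3^128 ≡ 1623, 3^256 ≡ 806, 3^512 ≡ 2964.
777 = 512 + 256 + 8 + 1, so 3^777 ≡ 2964·806·343·3 ≡ 3108 (mod 3109).
x_0 = 3^777 mod 3109 = 3108.
x_0 = 3108 ≡ −1, so 3 is not a witness.

no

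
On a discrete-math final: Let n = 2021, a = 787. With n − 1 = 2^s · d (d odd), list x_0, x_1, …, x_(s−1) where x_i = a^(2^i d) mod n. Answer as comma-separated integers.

n − 1 = 2020 = 2^2 · 505, so s = 2 and d = 505.
x_0 = 787^505 mod 2021 = 701.
x_1 = 701^2 mod 2021 = 298.

701, 298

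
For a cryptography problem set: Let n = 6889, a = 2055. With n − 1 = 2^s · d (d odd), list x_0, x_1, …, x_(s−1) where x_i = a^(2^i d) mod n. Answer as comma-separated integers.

n − 1 = 6888 = 2^3 · 861, so s = 3 and d = 861.
x_0 = 2055^861 mod 6889 = 1910.
x_1 = 1910^2 mod 6889 = 3819.
x_2 = 3819^2 mod 6889 = 748.

1910, 3819, 748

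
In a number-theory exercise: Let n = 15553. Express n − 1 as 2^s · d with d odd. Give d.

Halving: 15552 → 7776 → 3888 → 1944 → 972 → 486 → 243; 243 is odd.
So 15552 = 2^6 · 243.

243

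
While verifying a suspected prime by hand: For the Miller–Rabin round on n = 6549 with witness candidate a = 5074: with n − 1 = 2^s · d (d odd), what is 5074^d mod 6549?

n − 1 = 6548 = 2^2 · 1637, so s = 2 and d = 1637.
5074^1637 mod 6549 = 2242.

2242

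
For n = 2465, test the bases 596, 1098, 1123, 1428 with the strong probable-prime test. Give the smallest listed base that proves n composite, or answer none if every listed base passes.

1098

n − 1 = 2464 = 2^5 · 77, so s = 5 and d = 77.
Base 596: x_0 = 596^77 mod 2465 = 1. x_0 = 1, so 596 is not a witness.
Base 1098: x_0 = 1098^77 mod 2465 = 2408. x_0 is neither 1 nor 2464, so continue squaring. x_1 = 2408^2 mod 2465 = 784. x_2 = 784^2 mod 2465 = 871. x_3 = 871^2 mod 2465 = 1886. x_4 = 1886^2 mod 2465 = 1. x_4 = 1 but x_3 ≠ ±1, a nontrivial square root of 1 — 1098 is a witness and 2465 is composite.
Base 1123: x_0 = 1123^77 mod 2465 = 1293. x_0 is neither 1 nor 2464, so continue squaring. x_1 = 1293^2 mod 2465 = 579. x_2 = 579^2 mod 2465 = 1. x_2 = 1 but x_1 ≠ ±1, a nontrivial square root of 1 — 1123 is a witness and 2465 is composite.
Base 1428: x_0 = 1428^77 mod 2465 = 1683. x_0 is neither 1 nor 2464, so continue squaring. x_1 = 1683^2 mod 2465 = 204. x_2 = 204^2 mod 2465 = 2176. x_3 = 2176^2 mod 2465 = 2176. x_4 = 2176^2 mod 2465 = 2176. Reached i = s−1 = 4 without hitting −1: 1428 is a Miller–Rabin witness and 2465 is composite.
The smallest witness among the given bases is 1098.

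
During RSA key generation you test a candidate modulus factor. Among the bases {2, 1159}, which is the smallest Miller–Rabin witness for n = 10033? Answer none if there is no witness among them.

2

n − 1 = 10032 = 2^4 · 627, so s = 4 and d = 627.
Base 2: x_0 = 2^627 mod 10033 = 1667. x_0 is neither 1 nor 10032, so continue squaring. x_1 = 1667^2 mod 10033 = 9781. x_2 = 9781^2 mod 10033 = 3306. x_3 = 3306^2 mod 10033 = 3699. Reached i = s−1 = 3 without hitting −1: 2 is a Miller–Rabin witness and 10033 is composite.
Base 1159: x_0 = 1159^627 mod 10033 = 1147. x_0 is neither 1 nor 10032, so continue squaring. x_1 = 1147^2 mod 10033 = 1286. x_2 = 1286^2 mod 10033 = 8384. x_3 = 8384^2 mod 10033 = 258. Reached i = s−1 = 3 without hitting −1: 1159 is a Miller–Rabin witness and 10033 is composite.
The smallest witness among the given bases is 2.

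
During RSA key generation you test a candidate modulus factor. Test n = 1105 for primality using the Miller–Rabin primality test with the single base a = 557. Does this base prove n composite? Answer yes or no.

n − 1 = 1104 = 2^4 · 69, so s = 4 and d = 69.
Repeated squaring mod 1105: 557^1 ≡ 557, 557^2 ≡ 849, 557^4 ≡ 341, 557^8 ≡ 256, 557^16 ≡ 341, 557^32 ≡ 256, 557^64 ≡ 341.
69 = 64 + 4 + 1, so 557^69 ≡ 341·341·557 ≡ 47 (mod 1105).
x_0 = 557^69 mod 1105 = 47.
x_0 is neither 1 nor 1104, so continue squaring.
x_1 = 47^2 mod 1105 = 1104.
x_1 ≡ −1, so 557 is not a witness.

no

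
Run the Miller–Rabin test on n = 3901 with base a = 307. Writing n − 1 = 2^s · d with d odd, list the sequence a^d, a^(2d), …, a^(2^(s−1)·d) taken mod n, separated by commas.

3339, 3764

n − 1 = 3900 = 2^2 · 975, so s = 2 and d = 975.
x_0 = 307^975 mod 3901 = 3339.
x_1 = 3339^2 mod 3901 = 3764.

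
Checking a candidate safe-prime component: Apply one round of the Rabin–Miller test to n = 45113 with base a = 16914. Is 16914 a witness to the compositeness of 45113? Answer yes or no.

yes

n − 1 = 45112 = 2^3 · 5639, so s = 3 and d = 5639.
By repeated squaring, 16914^5639 ≡ 35838 (mod 45113).
x_0 = 16914^5639 mod 45113 = 35838.
x_0 is neither 1 nor 45112, so continue squaring.
x_1 = 35838^2 mod 45113 = 40247.
x_2 = 40247^2 mod 45113 = 38744.
Reached i = s−1 = 2 without hitting −1: 16914 is a Miller–Rabin witness and 45113 is composite.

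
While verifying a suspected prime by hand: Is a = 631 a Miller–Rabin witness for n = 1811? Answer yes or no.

no

n − 1 = 1810 = 2^1 · 905, so s = 1 and d = 905.
x_0 = 631^905 mod 1811 = 1.
x_0 = 1, so 631 is not a witness.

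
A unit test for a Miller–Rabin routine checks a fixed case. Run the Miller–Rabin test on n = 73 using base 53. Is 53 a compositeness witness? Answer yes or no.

n − 1 = 72 = 2^3 · 9, so s = 3 and d = 9.
x_0 = 53^9 mod 73 = 63.
x_0 is neither 1 nor 72, so continue squaring.
x_1 = 63^2 mod 73 = 27.
x_2 = 27^2 mod 73 = 72.
x_2 ≡ −1, so 53 is not a witness.

no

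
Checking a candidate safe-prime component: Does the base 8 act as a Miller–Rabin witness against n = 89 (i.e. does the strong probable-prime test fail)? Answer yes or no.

no

n − 1 = 88 = 2^3 · 11, so s = 3 and d = 11.
x_0 = 8^11 mod 89 = 1.
x_0 = 1, so 8 is not a witness.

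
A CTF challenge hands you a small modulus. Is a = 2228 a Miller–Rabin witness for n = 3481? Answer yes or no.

n − 1 = 3480 = 2^3 · 435, so s = 3 and d = 435.
x_0 = 2228^435 mod 3481 = 2715.
x_0 is neither 1 nor 3480, so continue squaring.
x_1 = 2715^2 mod 3481 = 1948.
x_2 = 1948^2 mod 3481 = 414.
Reached i = s−1 = 2 without hitting −1: 2228 is a Miller–Rabin witness and 3481 is composite.

yes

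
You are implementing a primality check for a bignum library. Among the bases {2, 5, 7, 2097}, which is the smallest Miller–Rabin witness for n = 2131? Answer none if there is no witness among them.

n − 1 = 2130 = 2^1 · 1065, so s = 1 and d = 1065.
Base 2: x_0 = 2^1065 mod 2131 = 2130. x_0 = 2130 ≡ −1, so 2 is not a witness.
Base 5: x_0 = 5^1065 mod 2131 = 1. x_0 = 1, so 5 is not a witness.
Base 7: x_0 = 7^1065 mod 2131 = 1. x_0 = 1, so 7 is not a witness.
Base 2097: x_0 = 2097^1065 mod 2131 = 2130. x_0 = 2130 ≡ −1, so 2097 is not a witness.
No listed base is a witness for 2131.

none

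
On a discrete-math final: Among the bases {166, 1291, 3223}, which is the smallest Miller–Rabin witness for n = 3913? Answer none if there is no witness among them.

1291

n − 1 = 3912 = 2^3 · 489, so s = 3 and d = 489.
Base 166: x_0 = 166^489 mod 3913 = 3912. x_0 = 3912 ≡ −1, so 166 is not a witness.
Base 1291: x_0 = 1291^489 mod 3913 = 818. x_0 is neither 1 nor 3912, so continue squaring. x_1 = 818^2 mod 3913 = 1. x_1 = 1 but x_0 ≠ ±1, a nontrivial square root of 1 — 1291 is a witness and 3913 is composite.
Base 3223: x_0 = 3223^489 mod 3913 = 1182. x_0 is neither 1 nor 3912, so continue squaring. x_1 = 1182^2 mod 3913 = 183. x_2 = 183^2 mod 3913 = 2185. Reached i = s−1 = 2 without hitting −1: 3223 is a Miller–Rabin witness and 3913 is composite.
The smallest witness among the given bases is 1291.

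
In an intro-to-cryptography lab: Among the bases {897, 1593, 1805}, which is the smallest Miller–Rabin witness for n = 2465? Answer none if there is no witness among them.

n − 1 = 2464 = 2^5 · 77, so s = 5 and d = 77.
Base 897: x_0 = 897^77 mod 2465 = 302. x_0 is neither 1 nor 2464, so continue squaring. x_1 = 302^2 mod 2465 = 2464. x_1 ≡ −1, so 897 is not a witness.
Base 1593: x_0 = 1593^77 mod 2465 = 1578. x_0 is neither 1 nor 2464, so continue squaring. x_1 = 1578^2 mod 2465 = 434. x_2 = 434^2 mod 2465 = 1016. x_3 = 1016^2 mod 2465 = 1886. x_4 = 1886^2 mod 2465 = 1. x_4 = 1 but x_3 ≠ ±1, a nontrivial square root of 1 — 1593 is a witness and 2465 is composite.
Base 1805: x_0 = 1805^77 mod 2465 = 2205. x_0 is neither 1 nor 2464, so continue squaring. x_1 = 2205^2 mod 2465 = 1045. x_2 = 1045^2 mod 2465 = 30. x_3 = 30^2 mod 2465 = 900. x_4 = 900^2 mod 2465 = 1480. Reached i = s−1 = 4 without hitting −1: 1805 is a Miller–Rabin witness and 2465 is composite.
The smallest witness among the given bases is 1593.

1593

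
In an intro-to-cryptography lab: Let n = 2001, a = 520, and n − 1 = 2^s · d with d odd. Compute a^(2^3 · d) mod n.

n − 1 = 2000 = 2^4 · 125, so s = 4 and d = 125.
x_0 = 520^125 mod 2001 = 247.
x_1 = 247^2 mod 2001 = 979.
x_2 = 979^2 mod 2001 = 1963.
x_3 = 1963^2 mod 2001 = 1444.

1444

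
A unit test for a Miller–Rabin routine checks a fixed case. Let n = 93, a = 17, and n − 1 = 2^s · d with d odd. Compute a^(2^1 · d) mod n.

76

n − 1 = 92 = 2^2 · 23, so s = 2 and d = 23.
Repeated squaring mod 93: 17^1 ≡ 17, 17^2 ≡ 10, 17^4 ≡ 7, 17^8 ≡ 49, 17^16 ≡ 76.
23 = 16 + 4 + 2 + 1, so 17^23 ≡ 76·7·10·17 ≡ 44 (mod 93).
x_0 = 44.
x_1 = 44^2 mod 93 = 76.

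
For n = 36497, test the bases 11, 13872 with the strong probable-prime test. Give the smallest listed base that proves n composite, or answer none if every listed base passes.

none

n − 1 = 36496 = 2^4 · 2281, so s = 4 and d = 2281.
Base 11: x_0 = 11^2281 mod 36497 = 26725. x_0 is neither 1 nor 36496, so continue squaring. x_1 = 26725^2 mod 36497 = 15832. x_2 = 15832^2 mod 36497 = 27325. x_3 = 27325^2 mod 36497 = 36496. x_3 ≡ −1, so 11 is not a witness.
Base 13872: x_0 = 13872^2281 mod 36497 = 28649. x_0 is neither 1 nor 36496, so continue squaring. x_1 = 28649^2 mod 36497 = 20665. x_2 = 20665^2 mod 36497 = 27325. x_3 = 27325^2 mod 36497 = 36496. x_3 ≡ −1, so 13872 is not a witness.
No listed base is a witness for 36497.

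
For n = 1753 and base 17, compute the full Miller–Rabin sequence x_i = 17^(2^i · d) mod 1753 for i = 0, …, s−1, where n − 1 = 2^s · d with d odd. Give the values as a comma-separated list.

1040, 1752, 1

n − 1 = 1752 = 2^3 · 219, so s = 3 and d = 219.
x_0 = 17^219 mod 1753 = 1040.
x_1 = 1040^2 mod 1753 = 1752.
x_2 = 1752^2 mod 1753 = 1.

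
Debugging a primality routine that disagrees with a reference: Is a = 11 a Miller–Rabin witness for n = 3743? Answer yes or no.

n − 1 = 3742 = 2^1 · 1871, so s = 1 and d = 1871.
x_0 = 11^1871 mod 3743 = 2439.
x_0 ∉ {1, 3742} and s = 1, so 11 is a Miller–Rabin witness and 3743 is composite.

yes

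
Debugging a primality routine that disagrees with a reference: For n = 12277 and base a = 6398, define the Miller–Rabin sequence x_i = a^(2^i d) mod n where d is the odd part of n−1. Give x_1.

n − 1 = 12276 = 2^2 · 3069, so s = 2 and d = 3069.
Repeated squaring mod 12277: 6398^1 ≡ 6398, 6398^2 ≡ 2886, 6398^4 ≡ 5190, 6398^8 ≡ 362, 6398^16 ≡ 8274, 6398^32 ≡ 2524, 6398^64 ≡ 11090, 6398^128 ≡ 9391, 6398^256 ≡ 5190, 6398^512 ≡ 362, 6398^1024 ≡ 8274, 6398^2048 ≡ 2524.
3069 = 2048 + 512 + 256 + 128 + 64 + 32 + 16 + 8 + 4 + 1, so 6398^3069 ≡ 2524·362·5190·9391·11090·2524·8274·362·5190·6398 ≡ 8000 (mod 12277).
x_0 = 8000.
x_1 = 8000^2 mod 12277 = 12276.

12276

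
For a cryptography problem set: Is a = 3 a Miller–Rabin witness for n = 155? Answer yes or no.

n − 1 = 154 = 2^1 · 77, so s = 1 and d = 77.
Repeated squaring mod 155: 3^1 ≡ 3, 3^2 ≡ 9, 3^4 ≡ 81, 3^8 ≡ 51, 3^16 ≡ 121, 3^32 ≡ 71, 3^64 ≡ 81.
77 = 64 + 8 + 4 + 1, so 3^77 ≡ 81·51·81·3 ≡ 53 (mod 155).
x_0 = 3^77 mod 155 = 53.
x_0 ∉ {1, 154} and s = 1, so 3 is a Miller–Rabin witness and 155 is composite.

yes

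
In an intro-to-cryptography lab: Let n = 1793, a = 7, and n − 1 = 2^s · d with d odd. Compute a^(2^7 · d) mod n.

n − 1 = 1792 = 2^8 · 7, so s = 8 and d = 7.
x_0 = 7^7 mod 1793 = 556.
x_1 = 556^2 mod 1793 = 740.
x_2 = 740^2 mod 1793 = 735.
x_3 = 735^2 mod 1793 = 532.
x_4 = 532^2 mod 1793 = 1523.
x_5 = 1523^2 mod 1793 = 1180.
x_6 = 1180^2 mod 1793 = 1032.
x_7 = 1032^2 mod 1793 = 1775.

1775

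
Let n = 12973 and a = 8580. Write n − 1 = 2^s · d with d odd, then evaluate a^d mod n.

n − 1 = 12972 = 2^2 · 3243, so s = 2 and d = 3243.
Repeated squaring mod 12973: 8580^1 ≡ 8580, 8580^2 ≡ 7598, 8580^4 ≡ 12727, 8580^8 ≡ 8624, 8580^16 ≡ 12140, 8580^32 ≡ 6320, 8580^64 ≡ 11506, 8580^128 ≡ 11544, 8580^256 ≡ 5280, 8580^512 ≡ 12396, 8580^1024 ≡ 8604, 8580^2048 ≡ 4878.
3243 = 2048 + 1024 + 128 + 32 + 8 + 2 + 1, so 8580^3243 ≡ 4878·8604·11544·6320·8624·7598·8580 ≡ 7816 (mod 12973).

7816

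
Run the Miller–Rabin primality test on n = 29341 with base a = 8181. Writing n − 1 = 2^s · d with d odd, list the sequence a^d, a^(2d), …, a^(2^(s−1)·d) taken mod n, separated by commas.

3366, 4330

n − 1 = 29340 = 2^2 · 7335, so s = 2 and d = 7335.
x_0 = 8181^7335 mod 29341 = 3366.
x_1 = 3366^2 mod 29341 = 4330.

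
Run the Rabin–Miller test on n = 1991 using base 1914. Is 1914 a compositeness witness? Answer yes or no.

yes

n − 1 = 1990 = 2^1 · 995, so s = 1 and d = 995.
Repeated squaring mod 1991: 1914^1 ≡ 1914, 1914^2 ≡ 1947, 1914^4 ≡ 1936, 1914^8 ≡ 1034, 1914^16 ≡ 1980, 1914^32 ≡ 121, 1914^64 ≡ 704, 1914^128 ≡ 1848, 1914^256 ≡ 539, 1914^512 ≡ 1826.
995 = 512 + 256 + 128 + 64 + 32 + 2 + 1, so 1914^995 ≡ 1826·539·1848·704·121·1947·1914 ≡ 1738 (mod 1991).
x_0 = 1914^995 mod 1991 = 1738.
x_0 ∉ {1, 1990} and s = 1, so 1914 is a Miller–Rabin witness and 1991 is composite.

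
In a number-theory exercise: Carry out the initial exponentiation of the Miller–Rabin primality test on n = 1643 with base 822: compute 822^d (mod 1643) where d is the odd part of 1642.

140

n − 1 = 1642 = 2^1 · 821, so s = 1 and d = 821.
Repeated squaring mod 1643: 822^1 ≡ 822, 822^2 ≡ 411, 822^4 ≡ 1335, 822^8 ≡ 1213, 822^16 ≡ 884, 822^32 ≡ 1031, 822^64 ≡ 1583, 822^128 ≡ 314, 822^256 ≡ 16, 822^512 ≡ 256.
821 = 512 + 256 + 32 + 16 + 4 + 1, so 822^821 ≡ 256·16·1031·884·1335·822 ≡ 140 (mod 1643).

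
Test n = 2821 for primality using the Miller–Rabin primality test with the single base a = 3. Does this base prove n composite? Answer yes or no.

n − 1 = 2820 = 2^2 · 705, so s = 2 and d = 705.
Repeated squaring mod 2821: 3^1 ≡ 3, 3^2 ≡ 9, 3^4 ≡ 81, 3^8 ≡ 919, 3^16 ≡ 1082, 3^32 ≡ 9, 3^64 ≡ 81, 3^128 ≡ 919, 3^256 ≡ 1082, 3^512 ≡ 9.
705 = 512 + 128 + 64 + 1, so 3^705 ≡ 9·919·81·3 ≡ 1301 (mod 2821).
x_0 = 3^705 mod 2821 = 1301.
x_0 is neither 1 nor 2820, so continue squaring.
x_1 = 1301^2 mod 2821 = 1.
x_1 = 1 but x_0 ≠ ±1, a nontrivial square root of 1 — 3 is a witness and 2821 is composite.

yes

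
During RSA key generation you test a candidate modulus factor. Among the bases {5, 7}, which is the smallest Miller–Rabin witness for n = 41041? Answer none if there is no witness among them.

n − 1 = 41040 = 2^4 · 2565, so s = 4 and d = 2565.
Base 5: x_0 = 5^2565 mod 41041 = 38303. x_0 is neither 1 nor 41040, so continue squaring. x_1 = 38303^2 mod 41041 = 27182. x_2 = 27182^2 mod 41041 = 1. x_2 = 1 but x_1 ≠ ±1, a nontrivial square root of 1 — 5 is a witness and 41041 is composite.
Base 7: x_0 = 7^2565 mod 41041 = 1022. x_0 is neither 1 nor 41040, so continue squaring. x_1 = 1022^2 mod 41041 = 18459. x_2 = 18459^2 mod 41041 = 12299. x_3 = 12299^2 mod 41041 = 29316. Reached i = s−1 = 3 without hitting −1: 7 is a Miller–Rabin witness and 41041 is composite.
The smallest witness among the given bases is 5.

5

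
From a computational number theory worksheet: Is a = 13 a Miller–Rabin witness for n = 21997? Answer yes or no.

n − 1 = 21996 = 2^2 · 5499, so s = 2 and d = 5499.
x_0 = 13^5499 mod 21997 = 21996.
x_0 = 21996 ≡ −1, so 13 is not a witness.

no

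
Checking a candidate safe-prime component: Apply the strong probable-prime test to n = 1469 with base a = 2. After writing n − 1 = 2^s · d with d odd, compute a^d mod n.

n − 1 = 1468 = 2^2 · 367, so s = 2 and d = 367.
2^367 mod 1469 = 1025.

1025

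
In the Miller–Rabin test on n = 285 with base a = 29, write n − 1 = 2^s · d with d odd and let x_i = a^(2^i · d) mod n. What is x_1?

n − 1 = 284 = 2^2 · 71, so s = 2 and d = 71.
x_0 = 29^71 mod 285 = 59.
x_1 = 59^2 mod 285 = 61.

61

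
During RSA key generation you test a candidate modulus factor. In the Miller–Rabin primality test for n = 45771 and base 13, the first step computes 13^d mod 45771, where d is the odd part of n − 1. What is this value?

n − 1 = 45770 = 2^1 · 22885, so s = 1 and d = 22885.
13^22885 mod 45771 = 42019.

42019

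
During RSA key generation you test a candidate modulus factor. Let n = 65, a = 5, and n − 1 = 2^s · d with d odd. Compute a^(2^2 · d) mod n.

n − 1 = 64 = 2^6 · 1, so s = 6 and d = 1.
x_0 = 5^1 mod 65 = 5.
x_1 = 5^2 mod 65 = 25.
x_2 = 25^2 mod 65 = 40.

40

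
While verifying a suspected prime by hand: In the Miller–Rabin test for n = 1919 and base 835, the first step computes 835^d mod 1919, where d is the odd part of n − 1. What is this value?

n − 1 = 1918 = 2^1 · 959, so s = 1 and d = 959.
835^959 mod 1919 = 1728.

1728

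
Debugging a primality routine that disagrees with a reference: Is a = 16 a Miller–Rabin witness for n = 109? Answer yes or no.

n − 1 = 108 = 2^2 · 27, so s = 2 and d = 27.
x_0 = 16^27 mod 109 = 1.
x_0 = 1, so 16 is not a witness.

no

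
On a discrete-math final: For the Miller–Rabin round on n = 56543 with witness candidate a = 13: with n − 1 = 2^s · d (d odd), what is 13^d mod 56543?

56542

n − 1 = 56542 = 2^1 · 28271, so s = 1 and d = 28271.
13^28271 mod 56543 = 56542.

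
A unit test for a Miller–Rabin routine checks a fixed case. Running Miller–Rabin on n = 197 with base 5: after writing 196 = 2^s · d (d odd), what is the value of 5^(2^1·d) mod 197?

196

n − 1 = 196 = 2^2 · 49, so s = 2 and d = 49.
x_0 = 5^49 mod 197 = 183.
x_1 = 183^2 mod 197 = 196.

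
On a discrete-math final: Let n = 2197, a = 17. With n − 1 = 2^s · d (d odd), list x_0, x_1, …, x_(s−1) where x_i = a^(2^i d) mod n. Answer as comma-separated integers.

n − 1 = 2196 = 2^2 · 549, so s = 2 and d = 549.
x_0 = 17^549 mod 2197 = 688.
x_1 = 688^2 mod 2197 = 989.

688, 989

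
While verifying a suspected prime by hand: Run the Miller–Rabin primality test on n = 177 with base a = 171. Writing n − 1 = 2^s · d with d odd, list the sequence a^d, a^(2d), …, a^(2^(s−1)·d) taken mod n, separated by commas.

21, 87, 135, 171

n − 1 = 176 = 2^4 · 11, so s = 4 and d = 11.
x_0 = 171^11 mod 177 = 21.
x_1 = 21^2 mod 177 = 87.
x_2 = 87^2 mod 177 = 135.
x_3 = 135^2 mod 177 = 171.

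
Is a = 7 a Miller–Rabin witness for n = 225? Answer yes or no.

yes

n − 1 = 224 = 2^5 · 7, so s = 5 and d = 7.
x_0 = 7^7 mod 225 = 43.
x_0 is neither 1 nor 224, so continue squaring.
x_1 = 43^2 mod 225 = 49.
x_2 = 49^2 mod 225 = 151.
x_3 = 151^2 mod 225 = 76.
x_4 = 76^2 mod 225 = 151.
Reached i = s−1 = 4 without hitting −1: 7 is a Miller–Rabin witness and 225 is composite.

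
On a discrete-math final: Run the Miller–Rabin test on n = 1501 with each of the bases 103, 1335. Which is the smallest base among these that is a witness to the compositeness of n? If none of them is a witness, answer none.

n − 1 = 1500 = 2^2 · 375, so s = 2 and d = 375.
Base 103: x_0 = 103^375 mod 1501 = 1500. x_0 = 1500 ≡ −1, so 103 is not a witness.
Base 1335: x_0 = 1335^375 mod 1501 = 216. x_0 is neither 1 nor 1500, so continue squaring. x_1 = 216^2 mod 1501 = 125. Reached i = s−1 = 1 without hitting −1: 1335 is a Miller–Rabin witness and 1501 is composite.
The smallest witness among the given bases is 1335.

1335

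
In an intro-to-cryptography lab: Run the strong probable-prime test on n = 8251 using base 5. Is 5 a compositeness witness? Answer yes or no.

n − 1 = 8250 = 2^1 · 4125, so s = 1 and d = 4125.
Repeated squaring mod 8251: 5^1 ≡ 5, 5^2 ≡ 25, 5^4 ≡ 625, 5^8 ≡ 2828, 5^16 ≡ 2365, 5^32 ≡ 7298, 5^64 ≡ 599, 5^128 ≡ 4008, 5^256 ≡ 7618, 5^512 ≡ 4641, 5^1024 ≡ 3771, 5^2048 ≡ 3968, 5^4096 ≡ 2116.
4125 = 4096 + 16 + 8 + 4 + 1, so 5^4125 ≡ 2116·2365·2828·625·5 ≡ 3538 (mod 8251).
x_0 = 5^4125 mod 8251 = 3538.
x_0 ∉ {1, 8250} and s = 1, so 5 is a Miller–Rabin witness and 8251 is composite.

yes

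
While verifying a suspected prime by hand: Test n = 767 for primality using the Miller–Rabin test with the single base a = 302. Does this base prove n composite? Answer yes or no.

yes

n − 1 = 766 = 2^1 · 383, so s = 1 and d = 383.
Repeated squaring mod 767: 302^1 ≡ 302, 302^2 ≡ 698, 302^4 ≡ 159, 302^8 ≡ 737, 302^16 ≡ 133, 302^32 ≡ 48, 302^64 ≡ 3, 302^128 ≡ 9, 302^256 ≡ 81.
383 = 256 + 64 + 32 + 16 + 8 + 4 + 2 + 1, so 302^383 ≡ 81·3·48·133·737·159·698·302 ≡ 711 (mod 767).
x_0 = 302^383 mod 767 = 711.
x_0 ∉ {1, 766} and s = 1, so 302 is a Miller–Rabin witness and 767 is composite.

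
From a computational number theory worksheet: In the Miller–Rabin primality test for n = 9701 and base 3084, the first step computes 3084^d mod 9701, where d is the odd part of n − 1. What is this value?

n − 1 = 9700 = 2^2 · 2425, so s = 2 and d = 2425.
3084^2425 mod 9701 = 1767.

1767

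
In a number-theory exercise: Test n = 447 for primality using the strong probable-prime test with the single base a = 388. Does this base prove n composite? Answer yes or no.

yes

n − 1 = 446 = 2^1 · 223, so s = 1 and d = 223.
x_0 = 388^223 mod 447 = 208.
x_0 ∉ {1, 446} and s = 1, so 388 is a Miller–Rabin witness and 447 is composite.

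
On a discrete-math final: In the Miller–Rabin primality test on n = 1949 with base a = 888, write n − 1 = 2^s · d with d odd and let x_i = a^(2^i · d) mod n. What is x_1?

n − 1 = 1948 = 2^2 · 487, so s = 2 and d = 487.
x_0 = 888^487 mod 1949 = 1948.
x_1 = 1948^2 mod 1949 = 1.

1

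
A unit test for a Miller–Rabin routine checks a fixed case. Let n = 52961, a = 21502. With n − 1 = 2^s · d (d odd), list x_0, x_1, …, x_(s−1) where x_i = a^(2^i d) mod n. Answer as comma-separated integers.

n − 1 = 52960 = 2^5 · 1655, so s = 5 and d = 1655.
x_0 = 21502^1655 mod 52961 = 35268.
x_1 = 35268^2 mod 52961 = 42739.
x_2 = 42739^2 mod 52961 = 50192.
x_3 = 50192^2 mod 52961 = 40977.
x_4 = 40977^2 mod 52961 = 38985.

35268, 42739, 50192, 40977, 38985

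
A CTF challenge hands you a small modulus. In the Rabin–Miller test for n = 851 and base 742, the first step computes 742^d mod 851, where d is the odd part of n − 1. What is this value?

394

n − 1 = 850 = 2^1 · 425, so s = 1 and d = 425.
742^425 mod 851 = 394.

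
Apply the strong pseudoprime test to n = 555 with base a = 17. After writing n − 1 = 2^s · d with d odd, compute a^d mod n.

392

n − 1 = 554 = 2^1 · 277, so s = 1 and d = 277.
17^277 mod 555 = 392.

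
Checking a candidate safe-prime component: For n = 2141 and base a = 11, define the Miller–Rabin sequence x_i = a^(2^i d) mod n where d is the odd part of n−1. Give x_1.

n − 1 = 2140 = 2^2 · 535, so s = 2 and d = 535.
x_0 = 11^535 mod 2141 = 1722.
x_1 = 1722^2 mod 2141 = 2140.

2140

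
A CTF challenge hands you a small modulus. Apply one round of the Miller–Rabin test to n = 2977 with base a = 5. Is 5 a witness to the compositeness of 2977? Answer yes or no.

n − 1 = 2976 = 2^5 · 93, so s = 5 and d = 93.
x_0 = 5^93 mod 2977 = 187.
x_0 is neither 1 nor 2976, so continue squaring.
x_1 = 187^2 mod 2977 = 2222.
x_2 = 2222^2 mod 2977 = 1418.
x_3 = 1418^2 mod 2977 = 1249.
x_4 = 1249^2 mod 2977 = 53.
Reached i = s−1 = 4 without hitting −1: 5 is a Miller–Rabin witness and 2977 is composite.

yes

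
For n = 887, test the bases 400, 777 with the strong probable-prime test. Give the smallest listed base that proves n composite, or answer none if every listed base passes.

n − 1 = 886 = 2^1 · 443, so s = 1 and d = 443.
Base 400: x_0 = 400^443 mod 887 = 1. x_0 = 1, so 400 is not a witness.
Base 777: x_0 = 777^443 mod 887 = 1. x_0 = 1, so 777 is not a witness.
No listed base is a witness for 887.

none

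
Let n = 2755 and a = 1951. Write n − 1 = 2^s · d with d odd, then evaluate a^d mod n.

56

n − 1 = 2754 = 2^1 · 1377, so s = 1 and d = 1377.
1951^1377 mod 2755 = 56.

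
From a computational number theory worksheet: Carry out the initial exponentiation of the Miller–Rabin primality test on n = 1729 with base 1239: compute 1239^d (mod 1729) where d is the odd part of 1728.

77

n − 1 = 1728 = 2^6 · 27, so s = 6 and d = 27.
By repeated squaring, 1239^27 ≡ 77 (mod 1729).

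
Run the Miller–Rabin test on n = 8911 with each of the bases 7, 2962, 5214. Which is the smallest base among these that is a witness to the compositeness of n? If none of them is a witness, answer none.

7

n − 1 = 8910 = 2^1 · 4455, so s = 1 and d = 4455.
Base 7: x_0 = 7^4455 mod 8911 = 1540. x_0 ∉ {1, 8910} and s = 1, so 7 is a Miller–Rabin witness and 8911 is composite.
Base 2962: x_0 = 2962^4455 mod 8911 = 1. x_0 = 1, so 2962 is not a witness.
Base 5214: x_0 = 5214^4455 mod 8911 = 8644. x_0 ∉ {1, 8910} and s = 1, so 5214 is a Miller–Rabin witness and 8911 is composite.
The smallest witness among the given bases is 7.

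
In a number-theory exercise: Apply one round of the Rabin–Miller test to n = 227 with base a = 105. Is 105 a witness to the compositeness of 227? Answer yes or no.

n − 1 = 226 = 2^1 · 113, so s = 1 and d = 113.
x_0 = 105^113 mod 227 = 226.
x_0 = 226 ≡ −1, so 105 is not a witness.

no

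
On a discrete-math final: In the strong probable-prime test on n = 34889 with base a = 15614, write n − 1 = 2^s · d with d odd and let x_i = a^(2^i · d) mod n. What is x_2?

32811

n − 1 = 34888 = 2^3 · 4361, so s = 3 and d = 4361.
x_0 = 15614^4361 mod 34889 = 14264.
x_1 = 14264^2 mod 34889 = 23937.
x_2 = 23937^2 mod 34889 = 32811.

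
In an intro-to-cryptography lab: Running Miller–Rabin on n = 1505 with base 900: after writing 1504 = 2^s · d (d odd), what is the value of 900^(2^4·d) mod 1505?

n − 1 = 1504 = 2^5 · 47, so s = 5 and d = 47.
Repeated squaring mod 1505: 900^1 ≡ 900, 900^2 ≡ 310, 900^4 ≡ 1285, 900^8 ≡ 240, 900^16 ≡ 410, 900^32 ≡ 1045.
47 = 32 + 8 + 4 + 2 + 1, so 900^47 ≡ 1045·240·1285·310·900 ≡ 660 (mod 1505).
x_0 = 660.
x_1 = 660^2 mod 1505 = 655.
x_2 = 655^2 mod 1505 = 100.
x_3 = 100^2 mod 1505 = 970.
x_4 = 970^2 mod 1505 = 275.

275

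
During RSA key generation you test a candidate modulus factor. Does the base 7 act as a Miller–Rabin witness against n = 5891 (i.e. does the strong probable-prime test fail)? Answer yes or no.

yes

n − 1 = 5890 = 2^1 · 2945, so s = 1 and d = 2945.
x_0 = 7^2945 mod 5891 = 3090.
x_0 ∉ {1, 5890} and s = 1, so 7 is a Miller–Rabin witness and 5891 is composite.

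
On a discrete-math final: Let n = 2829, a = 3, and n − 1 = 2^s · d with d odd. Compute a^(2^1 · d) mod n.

n − 1 = 2828 = 2^2 · 707, so s = 2 and d = 707.
x_0 = 3^707 mod 2829 = 27.
x_1 = 27^2 mod 2829 = 729.

729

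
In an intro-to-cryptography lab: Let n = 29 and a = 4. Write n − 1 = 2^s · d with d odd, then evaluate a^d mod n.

n − 1 = 28 = 2^2 · 7, so s = 2 and d = 7.
4^7 mod 29 = 28.

28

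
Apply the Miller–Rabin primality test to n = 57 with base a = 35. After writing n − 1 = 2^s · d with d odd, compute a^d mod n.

17

n − 1 = 56 = 2^3 · 7, so s = 3 and d = 7.
35^7 mod 57 = 17.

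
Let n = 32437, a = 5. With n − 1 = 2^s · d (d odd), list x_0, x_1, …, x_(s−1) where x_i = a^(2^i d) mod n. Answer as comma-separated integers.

n − 1 = 32436 = 2^2 · 8109, so s = 2 and d = 8109.
x_0 = 5^8109 mod 32437 = 3645.
x_1 = 3645^2 mod 32437 = 19292.

3645, 19292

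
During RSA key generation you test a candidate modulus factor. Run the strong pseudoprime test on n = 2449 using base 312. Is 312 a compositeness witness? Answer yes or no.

n − 1 = 2448 = 2^4 · 153, so s = 4 and d = 153.
By repeated squaring, 312^153 ≡ 690 (mod 2449).
x_0 = 312^153 mod 2449 = 690.
x_0 is neither 1 nor 2448, so continue squaring.
x_1 = 690^2 mod 2449 = 994.
x_2 = 994^2 mod 2449 = 1089.
x_3 = 1089^2 mod 2449 = 605.
Reached i = s−1 = 3 without hitting −1: 312 is a Miller–Rabin witness and 2449 is composite.

yes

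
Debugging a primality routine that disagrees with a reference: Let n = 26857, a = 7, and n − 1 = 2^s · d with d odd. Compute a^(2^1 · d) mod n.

15179

n − 1 = 26856 = 2^3 · 3357, so s = 3 and d = 3357.
x_0 = 7^3357 mod 26857 = 19445.
x_1 = 19445^2 mod 26857 = 15179.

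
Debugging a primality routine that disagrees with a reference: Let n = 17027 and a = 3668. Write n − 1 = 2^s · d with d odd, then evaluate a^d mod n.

1

n − 1 = 17026 = 2^1 · 8513, so s = 1 and d = 8513.
3668^8513 mod 17027 = 1.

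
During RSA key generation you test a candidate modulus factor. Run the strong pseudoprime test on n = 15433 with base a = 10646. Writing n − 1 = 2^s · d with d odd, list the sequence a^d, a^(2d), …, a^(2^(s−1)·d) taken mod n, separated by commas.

n − 1 = 15432 = 2^3 · 1929, so s = 3 and d = 1929.
x_0 = 10646^1929 mod 15433 = 9993.
x_1 = 9993^2 mod 15433 = 8539.
x_2 = 8539^2 mod 15433 = 9029.

9993, 8539, 9029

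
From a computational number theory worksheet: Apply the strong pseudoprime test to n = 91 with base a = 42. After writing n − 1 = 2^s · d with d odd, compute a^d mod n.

14

n − 1 = 90 = 2^1 · 45, so s = 1 and d = 45.
42^45 mod 91 = 14.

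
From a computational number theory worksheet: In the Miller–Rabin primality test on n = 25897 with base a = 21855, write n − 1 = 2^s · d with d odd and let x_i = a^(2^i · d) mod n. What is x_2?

14523

n − 1 = 25896 = 2^3 · 3237, so s = 3 and d = 3237.
x_0 = 21855^3237 mod 25897 = 1128.
x_1 = 1128^2 mod 25897 = 3431.
x_2 = 3431^2 mod 25897 = 14523.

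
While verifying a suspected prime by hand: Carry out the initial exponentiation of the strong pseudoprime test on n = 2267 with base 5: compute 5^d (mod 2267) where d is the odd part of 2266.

2266

n − 1 = 2266 = 2^1 · 1133, so s = 1 and d = 1133.
5^1133 mod 2267 = 2266.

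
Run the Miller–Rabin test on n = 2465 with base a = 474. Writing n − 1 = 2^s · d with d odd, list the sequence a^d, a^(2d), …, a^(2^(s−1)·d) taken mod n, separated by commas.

n − 1 = 2464 = 2^5 · 77, so s = 5 and d = 77.
x_0 = 474^77 mod 2465 = 1549.
x_1 = 1549^2 mod 2465 = 956.
x_2 = 956^2 mod 2465 = 1886.
x_3 = 1886^2 mod 2465 = 1.
x_4 = 1^2 mod 2465 = 1.

1549, 956, 1886, 1, 1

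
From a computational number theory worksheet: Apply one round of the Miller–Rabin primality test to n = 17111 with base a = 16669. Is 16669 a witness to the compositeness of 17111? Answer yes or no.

n − 1 = 17110 = 2^1 · 8555, so s = 1 and d = 8555.
x_0 = 16669^8555 mod 17111 = 14155.
x_0 ∉ {1, 17110} and s = 1, so 16669 is a Miller–Rabin witness and 17111 is composite.

yes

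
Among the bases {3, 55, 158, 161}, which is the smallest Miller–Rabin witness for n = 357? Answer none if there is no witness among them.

n − 1 = 356 = 2^2 · 89, so s = 2 and d = 89.
Base 3: x_0 = 3^89 mod 357 = 201. x_0 is neither 1 nor 356, so continue squaring. x_1 = 201^2 mod 357 = 60. Reached i = s−1 = 1 without hitting −1: 3 is a Miller–Rabin witness and 357 is composite.
Base 55: x_0 = 55^89 mod 357 = 55. x_0 is neither 1 nor 356, so continue squaring. x_1 = 55^2 mod 357 = 169. Reached i = s−1 = 1 without hitting −1: 55 is a Miller–Rabin witness and 357 is composite.
Base 158: x_0 = 158^89 mod 357 = 233. x_0 is neither 1 nor 356, so continue squaring. x_1 = 233^2 mod 357 = 25. Reached i = s−1 = 1 without hitting −1: 158 is a Miller–Rabin witness and 357 is composite.
Base 161: x_0 = 161^89 mod 357 = 161. x_0 is neither 1 nor 356, so continue squaring. x_1 = 161^2 mod 357 = 217. Reached i = s−1 = 1 without hitting −1: 161 is a Miller–Rabin witness and 357 is composite.
The smallest witness among the given bases is 3.

3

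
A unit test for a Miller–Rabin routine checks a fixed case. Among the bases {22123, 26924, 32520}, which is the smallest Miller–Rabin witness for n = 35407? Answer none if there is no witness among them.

none

n − 1 = 35406 = 2^1 · 17703, so s = 1 and d = 17703.
Base 22123: x_0 = 22123^17703 mod 35407 = 1. x_0 = 1, so 22123 is not a witness.
Base 26924: x_0 = 26924^17703 mod 35407 = 35406. x_0 = 35406 ≡ −1, so 26924 is not a witness.
Base 32520: x_0 = 32520^17703 mod 35407 = 35406. x_0 = 35406 ≡ −1, so 32520 is not a witness.
No listed base is a witness for 35407.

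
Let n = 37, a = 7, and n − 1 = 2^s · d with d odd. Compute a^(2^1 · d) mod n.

n − 1 = 36 = 2^2 · 9, so s = 2 and d = 9.
x_0 = 7^9 mod 37 = 1.
x_1 = 1^2 mod 37 = 1.

1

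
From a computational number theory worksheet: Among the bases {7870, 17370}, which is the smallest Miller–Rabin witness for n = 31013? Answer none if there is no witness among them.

none

n − 1 = 31012 = 2^2 · 7753, so s = 2 and d = 7753.
Base 7870: x_0 = 7870^7753 mod 31013 = 18558. x_0 is neither 1 nor 31012, so continue squaring. x_1 = 18558^2 mod 31013 = 31012. x_1 ≡ −1, so 7870 is not a witness.
Base 17370: x_0 = 17370^7753 mod 31013 = 18558. x_0 is neither 1 nor 31012, so continue squaring. x_1 = 18558^2 mod 31013 = 31012. x_1 ≡ −1, so 17370 is not a witness.
No listed base is a witness for 31013.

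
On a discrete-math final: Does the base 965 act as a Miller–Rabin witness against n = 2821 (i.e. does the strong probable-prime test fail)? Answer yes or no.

n − 1 = 2820 = 2^2 · 705, so s = 2 and d = 705.
x_0 = 965^705 mod 2821 = 1210.
x_0 is neither 1 nor 2820, so continue squaring.
x_1 = 1210^2 mod 2821 = 1.
x_1 = 1 but x_0 ≠ ±1, a nontrivial square root of 1 — 965 is a witness and 2821 is composite.

yes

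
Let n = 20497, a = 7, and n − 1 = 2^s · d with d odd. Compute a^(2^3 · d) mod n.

n − 1 = 20496 = 2^4 · 1281, so s = 4 and d = 1281.
x_0 = 7^1281 mod 20497 = 14134.
x_1 = 14134^2 mod 20497 = 6194.
x_2 = 6194^2 mod 20497 = 15749.
x_3 = 15749^2 mod 20497 = 17301.

17301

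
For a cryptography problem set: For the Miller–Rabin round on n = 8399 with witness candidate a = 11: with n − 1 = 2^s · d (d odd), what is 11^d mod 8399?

1100

n − 1 = 8398 = 2^1 · 4199, so s = 1 and d = 4199.
Repeated squaring mod 8399: 11^1 ≡ 11, 11^2 ≡ 121, 11^4 ≡ 6242, 11^8 ≡ 8002, 11^16 ≡ 6427, 11^32 ≡ 47, 11^64 ≡ 2209, 11^128 ≡ 8261, 11^256 ≡ 2246, 11^512 ≡ 5116, 11^1024 ≡ 2172, 11^2048 ≡ 5745, 11^4096 ≡ 5354.
4199 = 4096 + 64 + 32 + 4 + 2 + 1, so 11^4199 ≡ 5354·2209·47·6242·121·11 ≡ 1100 (mod 8399).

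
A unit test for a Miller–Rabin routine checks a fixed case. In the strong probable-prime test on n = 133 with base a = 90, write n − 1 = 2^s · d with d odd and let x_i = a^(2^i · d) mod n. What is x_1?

n − 1 = 132 = 2^2 · 33, so s = 2 and d = 33.
x_0 = 90^33 mod 133 = 69.
x_1 = 69^2 mod 133 = 106.

106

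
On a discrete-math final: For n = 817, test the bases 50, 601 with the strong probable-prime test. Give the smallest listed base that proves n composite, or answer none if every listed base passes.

none

n − 1 = 816 = 2^4 · 51, so s = 4 and d = 51.
Base 50: x_0 = 50^51 mod 817 = 816. x_0 = 816 ≡ −1, so 50 is not a witness.
Base 601: x_0 = 601^51 mod 817 = 816. x_0 = 816 ≡ −1, so 601 is not a witness.
No listed base is a witness for 817.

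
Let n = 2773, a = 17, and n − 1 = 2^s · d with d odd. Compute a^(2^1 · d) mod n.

2599

n − 1 = 2772 = 2^2 · 693, so s = 2 and d = 693.
x_0 = 17^693 mod 2773 = 166.
x_1 = 166^2 mod 2773 = 2599.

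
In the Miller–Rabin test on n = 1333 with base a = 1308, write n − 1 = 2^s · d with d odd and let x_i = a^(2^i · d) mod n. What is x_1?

n − 1 = 1332 = 2^2 · 333, so s = 2 and d = 333.
Repeated squaring mod 1333: 1308^1 ≡ 1308, 1308^2 ≡ 625, 1308^4 ≡ 56, 1308^8 ≡ 470, 1308^16 ≡ 955, 1308^32 ≡ 253, 1308^64 ≡ 25, 1308^128 ≡ 625, 1308^256 ≡ 56.
333 = 256 + 64 + 8 + 4 + 1, so 1308^333 ≡ 56·25·470·56·1308 ≡ 309 (mod 1333).
x_0 = 309.
x_1 = 309^2 mod 1333 = 838.

838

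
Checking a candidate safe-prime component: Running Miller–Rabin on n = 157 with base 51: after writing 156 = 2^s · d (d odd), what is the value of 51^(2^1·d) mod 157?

n − 1 = 156 = 2^2 · 39, so s = 2 and d = 39.
Repeated squaring mod 157: 51^1 ≡ 51, 51^2 ≡ 89, 51^4 ≡ 71, 51^8 ≡ 17, 51^16 ≡ 132, 51^32 ≡ 154.
39 = 32 + 4 + 2 + 1, so 51^39 ≡ 154·71·89·51 ≡ 156 (mod 157).
x_0 = 156.
x_1 = 156^2 mod 157 = 1.

1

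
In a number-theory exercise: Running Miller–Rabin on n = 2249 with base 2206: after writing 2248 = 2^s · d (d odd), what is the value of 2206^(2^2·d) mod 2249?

n − 1 = 2248 = 2^3 · 281, so s = 3 and d = 281.
Repeated squaring mod 2249: 2206^1 ≡ 2206, 2206^2 ≡ 1849, 2206^4 ≡ 321, 2206^8 ≡ 1836, 2206^16 ≡ 1894, 2206^32 ≡ 81, 2206^64 ≡ 2063, 2206^128 ≡ 861, 2206^256 ≡ 1400.
281 = 256 + 16 + 8 + 1, so 2206^281 ≡ 1400·1894·1836·2206 ≡ 2239 (mod 2249).
x_0 = 2239.
x_1 = 2239^2 mod 2249 = 100.
x_2 = 100^2 mod 2249 = 1004.

1004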